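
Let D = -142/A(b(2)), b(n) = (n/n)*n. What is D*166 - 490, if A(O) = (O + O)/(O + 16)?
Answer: -106564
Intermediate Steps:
b(n) = n (b(n) = 1*n = n)
A(O) = 2*O/(16 + O) (A(O) = (2*O)/(16 + O) = 2*O/(16 + O))
D = -639 (D = -142/(2*2/(16 + 2)) = -142/(2*2/18) = -142/(2*2*(1/18)) = -142/2/9 = -142*9/2 = -639)
D*166 - 490 = -639*166 - 490 = -106074 - 490 = -106564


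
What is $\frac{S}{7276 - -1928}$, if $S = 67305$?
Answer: $\frac{22435}{3068} \approx 7.3126$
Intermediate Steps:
$\frac{S}{7276 - -1928} = \frac{67305}{7276 - -1928} = \frac{67305}{7276 + 1928} = \frac{67305}{9204} = 67305 \cdot \frac{1}{9204} = \frac{22435}{3068}$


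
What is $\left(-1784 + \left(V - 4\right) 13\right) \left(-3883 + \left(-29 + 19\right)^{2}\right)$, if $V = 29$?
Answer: $5519397$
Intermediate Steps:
$\left(-1784 + \left(V - 4\right) 13\right) \left(-3883 + \left(-29 + 19\right)^{2}\right) = \left(-1784 + \left(29 - 4\right) 13\right) \left(-3883 + \left(-29 + 19\right)^{2}\right) = \left(-1784 + 25 \cdot 13\right) \left(-3883 + \left(-10\right)^{2}\right) = \left(-1784 + 325\right) \left(-3883 + 100\right) = \left(-1459\right) \left(-3783\right) = 5519397$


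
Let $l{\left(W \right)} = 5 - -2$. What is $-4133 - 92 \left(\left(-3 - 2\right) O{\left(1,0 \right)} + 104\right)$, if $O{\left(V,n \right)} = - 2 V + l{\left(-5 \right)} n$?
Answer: $-14621$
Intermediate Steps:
$l{\left(W \right)} = 7$ ($l{\left(W \right)} = 5 + 2 = 7$)
$O{\left(V,n \right)} = - 2 V + 7 n$
$-4133 - 92 \left(\left(-3 - 2\right) O{\left(1,0 \right)} + 104\right) = -4133 - 92 \left(\left(-3 - 2\right) \left(\left(-2\right) 1 + 7 \cdot 0\right) + 104\right) = -4133 - 92 \left(- 5 \left(-2 + 0\right) + 104\right) = -4133 - 92 \left(\left(-5\right) \left(-2\right) + 104\right) = -4133 - 92 \left(10 + 104\right) = -4133 - 92 \cdot 114 = -4133 - 10488 = -14621$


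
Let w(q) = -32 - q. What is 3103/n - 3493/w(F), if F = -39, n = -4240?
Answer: -2118863/4240 ≈ -499.73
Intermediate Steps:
3103/n - 3493/w(F) = 3103/(-4240) - 3493/(-32 - 1*(-39)) = 3103*(-1/4240) - 3493/(-32 + 39) = -3103/4240 - 3493/7 = -3103/4240 - 3493*⅐ = -3103/4240 - 499 = -2118863/4240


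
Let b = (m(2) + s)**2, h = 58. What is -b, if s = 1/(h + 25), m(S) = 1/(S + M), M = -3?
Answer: -6724/6889 ≈ -0.97605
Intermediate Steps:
m(S) = 1/(-3 + S) (m(S) = 1/(S - 3) = 1/(-3 + S))
s = 1/83 (s = 1/(58 + 25) = 1/83 ≈ 0.012048)
b = 6724/6889 (b = (1/(-3 + 2) + 1/83)**2 = (1/(-1) + 1/83)**2 = (-1 + 1/83)**2 = (-82/83)**2 = 6724/6889 ≈ 0.97605)
-b = -1*6724/6889 = -6724/6889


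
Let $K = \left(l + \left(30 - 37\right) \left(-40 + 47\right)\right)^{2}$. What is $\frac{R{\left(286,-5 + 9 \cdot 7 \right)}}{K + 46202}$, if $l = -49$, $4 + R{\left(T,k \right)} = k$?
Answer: $\frac{9}{9301} \approx 0.00096764$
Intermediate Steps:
$R{\left(T,k \right)} = -4 + k$
$K = 9604$ ($K = \left(-49 + \left(30 - 37\right) \left(-40 + 47\right)\right)^{2} = \left(-49 + \left(30 - 37\right) 7\right)^{2} = \left(-49 - 49\right)^{2} = \left(-98\right)^{2} = 9604$)
$\frac{R{\left(286,-5 + 9 \cdot 7 \right)}}{K + 46202} = \frac{-4 + \left(-5 + 9 \cdot 7\right)}{9604 + 46202} = \frac{-4 + \left(-5 + 63\right)}{55806} = \left(-4 + 58\right) \frac{1}{55806} = 54 \cdot \frac{1}{55806} = \frac{9}{9301}$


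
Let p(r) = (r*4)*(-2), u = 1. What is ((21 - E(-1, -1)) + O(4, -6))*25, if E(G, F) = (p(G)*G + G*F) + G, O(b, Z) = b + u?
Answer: 850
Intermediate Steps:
p(r) = -8*r (p(r) = (4*r)*(-2) = -8*r)
O(b, Z) = 1 + b (O(b, Z) = b + 1 = 1 + b)
E(G, F) = G - 8*G² + F*G (E(G, F) = ((-8*G)*G + G*F) + G = (-8*G² + F*G) + G = G - 8*G² + F*G)
((21 - E(-1, -1)) + O(4, -6))*25 = ((21 - (-1)*(1 - 1 - 8*(-1))) + (1 + 4))*25 = ((21 - (-1)*(1 - 1 + 8)) + 5)*25 = ((21 - (-1)*8) + 5)*25 = ((21 - 1*(-8)) + 5)*25 = ((21 + 8) + 5)*25 = (29 + 5)*25 = 34*25 = 850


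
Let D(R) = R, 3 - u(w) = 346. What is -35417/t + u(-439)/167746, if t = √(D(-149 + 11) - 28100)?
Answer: -343/167746 + 35417*I*√28238/28238 ≈ -0.0020448 + 210.76*I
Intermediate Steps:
u(w) = -343 (u(w) = 3 - 1*346 = 3 - 346 = -343)
t = I*√28238 (t = √((-149 + 11) - 28100) = √(-138 - 28100) = √(-28238) = I*√28238 ≈ 168.04*I)
-35417/t + u(-439)/167746 = -35417*(-I*√28238/28238) - 343/167746 = -(-35417)*I*√28238/28238 - 343*1/167746 = 35417*I*√28238/28238 - 343/167746 = -343/167746 + 35417*I*√28238/28238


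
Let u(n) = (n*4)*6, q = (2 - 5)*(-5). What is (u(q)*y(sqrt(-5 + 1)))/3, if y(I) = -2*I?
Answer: -480*I ≈ -480.0*I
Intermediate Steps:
q = 15 (q = -3*(-5) = 15)
u(n) = 24*n (u(n) = (4*n)*6 = 24*n)
(u(q)*y(sqrt(-5 + 1)))/3 = ((24*15)*(-2*sqrt(-5 + 1)))/3 = (360*(-4*I))*(1/3) = -1440*I*(1/3) = -480*I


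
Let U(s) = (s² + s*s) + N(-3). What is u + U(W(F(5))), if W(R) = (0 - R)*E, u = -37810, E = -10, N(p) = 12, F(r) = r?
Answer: -32798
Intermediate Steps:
W(R) = 10*R (W(R) = (0 - R)*(-10) = -R*(-10) = 10*R)
U(s) = 12 + 2*s² (U(s) = (s² + s*s) + 12 = (s² + s²) + 12 = 2*s² + 12 = 12 + 2*s²)
u + U(W(F(5))) = -37810 + (12 + 2*(10*5)²) = -37810 + (12 + 2*50²) = -37810 + (12 + 2*2500) = -37810 + (12 + 5000) = -37810 + 5012 = -32798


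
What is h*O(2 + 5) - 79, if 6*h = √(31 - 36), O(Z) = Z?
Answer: -79 + 7*I*√5/6 ≈ -79.0 + 2.6087*I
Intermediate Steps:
h = I*√5/6 (h = √(31 - 36)/6 = √(-5)/6 = (I*√5)/6 = I*√5/6 ≈ 0.37268*I)
h*O(2 + 5) - 79 = (I*√5/6)*(2 + 5) - 79 = (I*√5/6)*7 - 79 = 7*I*√5/6 - 79 = -79 + 7*I*√5/6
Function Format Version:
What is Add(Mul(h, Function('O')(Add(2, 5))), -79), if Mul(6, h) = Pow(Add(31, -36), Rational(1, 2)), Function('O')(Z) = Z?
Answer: Add(-79, Mul(Rational(7, 6), I, Pow(5, Rational(1, 2)))) ≈ Add(-79.000, Mul(2.6087, I))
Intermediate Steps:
h = Mul(Rational(1, 6), I, Pow(5, Rational(1, 2))) (h = Mul(Rational(1, 6), Pow(Add(31, -36), Rational(1, 2))) = Mul(Rational(1, 6), Pow(-5, Rational(1, 2))) = Mul(Rational(1, 6), Mul(I, Pow(5, Rational(1, 2)))) = Mul(Rational(1, 6), I, Pow(5, Rational(1, 2))) ≈ Mul(0.37268, I))
Add(Mul(h, Function('O')(Add(2, 5))), -79) = Add(Mul(Mul(Rational(1, 6), I, Pow(5, Rational(1, 2))), Add(2, 5)), -79) = Add(Mul(Mul(Rational(1, 6), I, Pow(5, Rational(1, 2))), 7), -79) = Add(Mul(Rational(7, 6), I, Pow(5, Rational(1, 2))), -79) = Add(-79, Mul(Rational(7, 6), I, Pow(5, Rational(1, 2))))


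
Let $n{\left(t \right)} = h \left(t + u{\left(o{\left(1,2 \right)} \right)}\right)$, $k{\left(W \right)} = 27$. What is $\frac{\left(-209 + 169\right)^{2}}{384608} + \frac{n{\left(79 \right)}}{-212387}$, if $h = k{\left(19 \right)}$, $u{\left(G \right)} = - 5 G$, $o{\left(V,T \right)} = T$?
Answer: $- \frac{1681721}{364668479} \approx -0.0046116$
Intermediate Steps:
$h = 27$
$n{\left(t \right)} = -270 + 27 t$ ($n{\left(t \right)} = 27 \left(t - 10\right) = 27 \left(-10 + t\right) = -270 + 27 t$)
$\frac{\left(-209 + 169\right)^{2}}{384608} + \frac{n{\left(79 \right)}}{-212387} = \frac{\left(-209 + 169\right)^{2}}{384608} + \frac{-270 + 27 \cdot 79}{-212387} = \left(-40\right)^{2} \cdot \frac{1}{384608} + \left(-270 + 2133\right) \left(- \frac{1}{212387}\right) = 1600 \cdot \frac{1}{384608} + 1863 \left(- \frac{1}{212387}\right) = \frac{50}{12019} - \frac{1863}{212387} = - \frac{1681721}{364668479}$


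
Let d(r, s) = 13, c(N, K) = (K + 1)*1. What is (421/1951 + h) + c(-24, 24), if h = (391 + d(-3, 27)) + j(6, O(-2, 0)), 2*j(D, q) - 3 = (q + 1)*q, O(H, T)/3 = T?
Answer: 1680653/3902 ≈ 430.72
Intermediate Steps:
c(N, K) = 1 + K (c(N, K) = (1 + K)*1 = 1 + K)
O(H, T) = 3*T
j(D, q) = 3/2 + q*(1 + q)/2 (j(D, q) = 3/2 + ((q + 1)*q)/2 = 3/2 + ((1 + q)*q)/2 = 3/2 + (q*(1 + q))/2 = 3/2 + q*(1 + q)/2)
h = 811/2 (h = (391 + 13) + (3/2 + (3*0)/2 + (3*0)²/2) = 404 + (3/2 + (½)*0 + (½)*0²) = 404 + (3/2 + 0 + (½)*0) = 404 + (3/2 + 0 + 0) = 404 + 3/2 = 811/2 ≈ 405.50)
(421/1951 + h) + c(-24, 24) = (421/1951 + 811/2) + (1 + 24) = (421*(1/1951) + 811/2) + 25 = (421/1951 + 811/2) + 25 = 1583103/3902 + 25 = 1680653/3902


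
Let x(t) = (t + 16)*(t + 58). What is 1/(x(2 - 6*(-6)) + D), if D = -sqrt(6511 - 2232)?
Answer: 5184/26869577 + sqrt(4279)/26869577 ≈ 0.00019537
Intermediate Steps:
D = -sqrt(4279) ≈ -65.414
x(t) = (16 + t)*(58 + t)
1/(x(2 - 6*(-6)) + D) = 1/((928 + (2 - 6*(-6))**2 + 74*(2 - 6*(-6))) - sqrt(4279)) = 1/((928 + (2 + 36)**2 + 74*(2 + 36)) - sqrt(4279)) = 1/((928 + 38**2 + 74*38) - sqrt(4279)) = 1/((928 + 1444 + 2812) - sqrt(4279)) = 1/(5184 - sqrt(4279))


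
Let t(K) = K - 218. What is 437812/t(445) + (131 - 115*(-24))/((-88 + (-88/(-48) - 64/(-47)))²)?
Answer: 250448790413368/129827480075 ≈ 1929.1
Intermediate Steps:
t(K) = -218 + K
437812/t(445) + (131 - 115*(-24))/((-88 + (-88/(-48) - 64/(-47)))²) = 437812/(-218 + 445) + (131 - 115*(-24))/((-88 + (-88/(-48) - 64/(-47)))²) = 437812/227 + (131 + 2760)/((-88 + (-88*(-1/48) - 64*(-1/47)))²) = 437812*(1/227) + 2891/((-88 + (11/6 + 64/47))²) = 437812/227 + 2891/((-88 + 901/282)²) = 437812/227 + 2891/((-23915/282)²) = 437812/227 + 2891/(571927225/79524) = 437812/227 + 2891*(79524/571927225) = 437812/227 + 229903884/571927225 = 250448790413368/129827480075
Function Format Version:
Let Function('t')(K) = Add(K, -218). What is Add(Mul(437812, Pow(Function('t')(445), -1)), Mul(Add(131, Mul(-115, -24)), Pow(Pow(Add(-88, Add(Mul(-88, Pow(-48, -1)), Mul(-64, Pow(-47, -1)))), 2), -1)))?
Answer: Rational(250448790413368, 129827480075) ≈ 1929.1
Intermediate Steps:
Function('t')(K) = Add(-218, K)
Add(Mul(437812, Pow(Function('t')(445), -1)), Mul(Add(131, Mul(-115, -24)), Pow(Pow(Add(-88, Add(Mul(-88, Pow(-48, -1)), Mul(-64, Pow(-47, -1)))), 2), -1))) = Add(Mul(437812, Pow(Add(-218, 445), -1)), Mul(Add(131, Mul(-115, -24)), Pow(Pow(Add(-88, Add(Mul(-88, Pow(-48, -1)), Mul(-64, Pow(-47, -1)))), 2), -1))) = Add(Mul(437812, Pow(227, -1)), Mul(Add(131, 2760), Pow(Pow(Add(-88, Add(Mul(-88, Rational(-1, 48)), Mul(-64, Rational(-1, 47)))), 2), -1))) = Add(Mul(437812, Rational(1, 227)), Mul(2891, Pow(Pow(Add(-88, Add(Rational(11, 6), Rational(64, 47))), 2), -1))) = Add(Rational(437812, 227), Mul(2891, Pow(Pow(Add(-88, Rational(901, 282)), 2), -1))) = Add(Rational(437812, 227), Mul(2891, Pow(Pow(Rational(-23915, 282), 2), -1))) = Add(Rational(437812, 227), Mul(2891, Pow(Rational(571927225, 79524), -1))) = Add(Rational(437812, 227), Mul(2891, Rational(79524, 571927225))) = Add(Rational(437812, 227), Rational(229903884, 571927225)) = Rational(250448790413368, 129827480075)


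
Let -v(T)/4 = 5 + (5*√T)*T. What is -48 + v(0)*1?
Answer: -68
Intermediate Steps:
v(T) = -20 - 20*T^(3/2) (v(T) = -4*(5 + (5*√T)*T) = -4*(5 + 5*T^(3/2)) = -20 - 20*T^(3/2))
-48 + v(0)*1 = -48 + (-20 - 20*0^(3/2))*1 = -48 + (-20 - 20*0)*1 = -48 + (-20 + 0)*1 = -48 - 20*1 = -48 - 20 = -68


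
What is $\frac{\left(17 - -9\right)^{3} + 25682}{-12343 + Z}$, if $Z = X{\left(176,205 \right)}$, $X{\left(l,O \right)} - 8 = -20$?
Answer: $- \frac{43258}{12355} \approx -3.5013$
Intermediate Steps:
$X{\left(l,O \right)} = -12$ ($X{\left(l,O \right)} = 8 - 20 = -12$)
$Z = -12$
$\frac{\left(17 - -9\right)^{3} + 25682}{-12343 + Z} = \frac{\left(17 - -9\right)^{3} + 25682}{-12343 - 12} = \frac{\left(17 + 9\right)^{3} + 25682}{-12355} = \left(26^{3} + 25682\right) \left(- \frac{1}{12355}\right) = \left(17576 + 25682\right) \left(- \frac{1}{12355}\right) = 43258 \left(- \frac{1}{12355}\right) = - \frac{43258}{12355}$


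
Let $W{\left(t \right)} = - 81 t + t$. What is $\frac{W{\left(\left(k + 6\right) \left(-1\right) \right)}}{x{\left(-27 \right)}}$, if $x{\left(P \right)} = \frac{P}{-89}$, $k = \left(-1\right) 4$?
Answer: $\frac{14240}{27} \approx 527.41$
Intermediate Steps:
$k = -4$
$W{\left(t \right)} = - 80 t$
$x{\left(P \right)} = - \frac{P}{89}$ ($x{\left(P \right)} = P \left(- \frac{1}{89}\right) = - \frac{P}{89}$)
$\frac{W{\left(\left(k + 6\right) \left(-1\right) \right)}}{x{\left(-27 \right)}} = \frac{\left(-80\right) \left(-4 + 6\right) \left(-1\right)}{\left(- \frac{1}{89}\right) \left(-27\right)} = \frac{\left(-80\right) 2 \left(-1\right)}{\frac{27}{89}} = \left(-80\right) \left(-2\right) \frac{89}{27} = 160 \cdot \frac{89}{27} = \frac{14240}{27}$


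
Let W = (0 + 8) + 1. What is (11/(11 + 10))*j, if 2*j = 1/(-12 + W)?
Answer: -11/126 ≈ -0.087302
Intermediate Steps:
W = 9 (W = 8 + 1 = 9)
j = -1/6 (j = 1/(2*(-12 + 9)) = (1/2)/(-3) = (1/2)*(-1/3) = -1/6 ≈ -0.16667)
(11/(11 + 10))*j = (11/(11 + 10))*(-1/6) = (11/21)*(-1/6) = -11/126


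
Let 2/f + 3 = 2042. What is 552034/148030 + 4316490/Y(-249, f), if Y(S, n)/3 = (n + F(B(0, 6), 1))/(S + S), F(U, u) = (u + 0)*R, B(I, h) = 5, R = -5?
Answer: 825476115963551/5759045 ≈ 1.4334e+8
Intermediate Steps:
F(U, u) = -5*u (F(U, u) = (u + 0)*(-5) = u*(-5) = -5*u)
f = 2/2039 (f = 2/(-3 + 2042) = 2/2039 ≈ 0.00098087)
Y(S, n) = 3*(-5 + n)/(2*S) (Y(S, n) = 3*((n - 5*1)/(S + S)) = 3*((n - 5)/((2*S))) = 3*((-5 + n)*(1/(2*S))) = 3*((-5 + n)/(2*S)) = 3*(-5 + n)/(2*S))
552034/148030 + 4316490/Y(-249, f) = 552034/148030 + 4316490/(((3/2)*(-5 + 2/2039)/(-249))) = 552034*(1/148030) + 4316490/(((3/2)*(-1/249)*(-10193/2039))) = 2107/565 + 4316490/(10193/338474) = 2107/565 + 4316490*(338474/10193) = 2107/565 + 1461019636260/10193 = 825476115963551/5759045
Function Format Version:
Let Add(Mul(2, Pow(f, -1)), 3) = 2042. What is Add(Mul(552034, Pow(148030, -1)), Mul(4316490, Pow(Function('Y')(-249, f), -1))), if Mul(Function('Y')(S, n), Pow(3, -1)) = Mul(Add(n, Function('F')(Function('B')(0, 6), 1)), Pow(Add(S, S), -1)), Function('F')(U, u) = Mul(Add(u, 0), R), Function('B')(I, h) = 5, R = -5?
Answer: Rational(825476115963551, 5759045) ≈ 1.4334e+8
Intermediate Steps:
Function('F')(U, u) = Mul(-5, u) (Function('F')(U, u) = Mul(Add(u, 0), -5) = Mul(u, -5) = Mul(-5, u))
f = Rational(2, 2039) (f = Mul(2, Pow(Add(-3, 2042), -1)) = Mul(2, Pow(2039, -1)) = Mul(2, Rational(1, 2039)) = Rational(2, 2039) ≈ 0.00098087)
Function('Y')(S, n) = Mul(Rational(3, 2), Pow(S, -1), Add(-5, n)) (Function('Y')(S, n) = Mul(3, Mul(Add(n, Mul(-5, 1)), Pow(Add(S, S), -1))) = Mul(3, Mul(Add(n, -5), Pow(Mul(2, S), -1))) = Mul(3, Mul(Add(-5, n), Mul(Rational(1, 2), Pow(S, -1)))) = Mul(3, Mul(Rational(1, 2), Pow(S, -1), Add(-5, n))) = Mul(Rational(3, 2), Pow(S, -1), Add(-5, n)))
Add(Mul(552034, Pow(148030, -1)), Mul(4316490, Pow(Function('Y')(-249, f), -1))) = Add(Mul(552034, Pow(148030, -1)), Mul(4316490, Pow(Mul(Rational(3, 2), Pow(-249, -1), Add(-5, Rational(2, 2039))), -1))) = Add(Mul(552034, Rational(1, 148030)), Mul(4316490, Pow(Mul(Rational(3, 2), Rational(-1, 249), Rational(-10193, 2039)), -1))) = Add(Rational(2107, 565), Mul(4316490, Pow(Rational(10193, 338474), -1))) = Add(Rational(2107, 565), Mul(4316490, Rational(338474, 10193))) = Add(Rational(2107, 565), Rational(1461019636260, 10193)) = Rational(825476115963551, 5759045)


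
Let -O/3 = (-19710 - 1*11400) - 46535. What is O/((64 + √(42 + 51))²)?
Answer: 232935/(64 + √93)² ≈ 42.950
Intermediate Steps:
O = 232935 (O = -3*((-19710 - 1*11400) - 46535) = -3*((-19710 - 11400) - 46535) = -3*(-31110 - 46535) = -3*(-77645) = 232935)
O/((64 + √(42 + 51))²) = 232935/((64 + √(42 + 51))²) = 232935/((64 + √93)²) = 232935/(64 + √93)²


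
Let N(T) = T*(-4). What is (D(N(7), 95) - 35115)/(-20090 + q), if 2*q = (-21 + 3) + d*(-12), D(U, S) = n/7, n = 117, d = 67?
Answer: 245688/143507 ≈ 1.7120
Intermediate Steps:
N(T) = -4*T
D(U, S) = 117/7
q = -411 (q = ((-21 + 3) + 67*(-12))/2 = (-18 - 804)/2 = (½)*(-822) = -411)
(D(N(7), 95) - 35115)/(-20090 + q) = (117/7 - 35115)/(-20090 - 411) = -245688/7/(-20501) = -245688/7*(-1/20501) = 245688/143507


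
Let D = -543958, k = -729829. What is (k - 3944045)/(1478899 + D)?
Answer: -1557958/311647 ≈ -4.9991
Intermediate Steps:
(k - 3944045)/(1478899 + D) = (-729829 - 3944045)/(1478899 - 543958) = -4673874/934941 = -4673874*1/934941 = -1557958/311647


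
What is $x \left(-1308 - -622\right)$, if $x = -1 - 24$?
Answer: $17150$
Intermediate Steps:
$x = -25$ ($x = -1 - 24 = -25$)
$x \left(-1308 - -622\right) = - 25 \left(-1308 - -622\right) = - 25 \left(-1308 + 622\right) = \left(-25\right) \left(-686\right) = 17150$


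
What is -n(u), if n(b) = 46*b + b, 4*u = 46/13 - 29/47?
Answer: -1785/52 ≈ -34.327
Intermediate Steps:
u = 1785/2444 (u = (46/13 - 29/47)/4 = (¼)*(1785/611) = 1785/2444 ≈ 0.73036)
n(b) = 47*b
-n(u) = -47*1785/2444 = -1*1785/52 = -1785/52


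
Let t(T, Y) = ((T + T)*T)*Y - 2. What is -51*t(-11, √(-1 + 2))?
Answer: -12240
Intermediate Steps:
t(T, Y) = -2 + 2*Y*T² (t(T, Y) = ((2*T)*T)*Y - 2 = (2*T²)*Y - 2 = 2*Y*T² - 2 = -2 + 2*Y*T²)
-51*t(-11, √(-1 + 2)) = -51*(-2 + 2*√(-1 + 2)*(-11)²) = -51*(-2 + 2*√1*121) = -51*(-2 + 2*1*121) = -51*(-2 + 242) = -51*240 = -12240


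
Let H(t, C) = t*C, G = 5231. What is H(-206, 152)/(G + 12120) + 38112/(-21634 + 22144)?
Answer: 107552032/1474835 ≈ 72.925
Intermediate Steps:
H(t, C) = C*t
H(-206, 152)/(G + 12120) + 38112/(-21634 + 22144) = (152*(-206))/(5231 + 12120) + 38112/(-21634 + 22144) = -31312/17351 + 38112/510 = -31312*1/17351 + 38112*(1/510) = -31312/17351 + 6352/85 = 107552032/1474835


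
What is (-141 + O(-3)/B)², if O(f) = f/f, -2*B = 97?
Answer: 187115041/9409 ≈ 19887.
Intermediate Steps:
B = -97/2 (B = -½*97 = -97/2 ≈ -48.500)
O(f) = 1
(-141 + O(-3)/B)² = (-141 + 1/(-97/2))² = (-141 + 1*(-2/97))² = (-141 - 2/97)² = (-13679/97)² = 187115041/9409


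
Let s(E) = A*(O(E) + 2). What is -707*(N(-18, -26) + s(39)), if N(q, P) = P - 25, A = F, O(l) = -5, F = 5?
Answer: 46662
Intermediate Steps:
A = 5
N(q, P) = -25 + P
s(E) = -15 (s(E) = 5*(-5 + 2) = 5*(-3) = -15)
-707*(N(-18, -26) + s(39)) = -707*((-25 - 26) - 15) = -707*(-51 - 15) = -707*(-66) = 46662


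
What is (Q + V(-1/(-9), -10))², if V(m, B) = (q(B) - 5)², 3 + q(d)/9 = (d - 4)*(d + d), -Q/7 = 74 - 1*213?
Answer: 38329929707689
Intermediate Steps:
Q = 973 (Q = -7*(74 - 1*213) = -7*(74 - 213) = -7*(-139) = 973)
q(d) = -27 + 18*d*(-4 + d) (q(d) = -27 + 9*((d - 4)*(d + d)) = -27 + 9*((-4 + d)*(2*d)) = -27 + 9*(2*d*(-4 + d)) = -27 + 18*d*(-4 + d))
V(m, B) = (-32 - 72*B + 18*B²)² (V(m, B) = ((-27 - 72*B + 18*B²) - 5)² = (-32 - 72*B + 18*B²)²)
(Q + V(-1/(-9), -10))² = (973 + 4*(16 - 9*(-10)² + 36*(-10))²)² = (973 + 4*(16 - 9*100 - 360)²)² = (973 + 4*(16 - 900 - 360)²)² = (973 + 4*(-1244)²)² = (973 + 4*1547536)² = (973 + 6190144)² = 6191117² = 38329929707689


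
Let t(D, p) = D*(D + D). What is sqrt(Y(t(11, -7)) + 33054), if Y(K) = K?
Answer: 4*sqrt(2081) ≈ 182.47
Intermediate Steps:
t(D, p) = 2*D**2 (t(D, p) = D*(2*D) = 2*D**2)
sqrt(Y(t(11, -7)) + 33054) = sqrt(2*11**2 + 33054) = sqrt(2*121 + 33054) = sqrt(242 + 33054) = sqrt(33296) = 4*sqrt(2081)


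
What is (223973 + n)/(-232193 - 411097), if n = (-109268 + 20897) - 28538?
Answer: -17844/107215 ≈ -0.16643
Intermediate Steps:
n = -116909 (n = -88371 - 28538 = -116909)
(223973 + n)/(-232193 - 411097) = (223973 - 116909)/(-232193 - 411097) = 107064/(-643290) = 107064*(-1/643290) = -17844/107215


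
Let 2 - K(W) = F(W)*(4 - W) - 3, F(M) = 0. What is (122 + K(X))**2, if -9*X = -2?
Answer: 16129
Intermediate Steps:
X = 2/9 (X = -1/9*(-2) = 2/9 ≈ 0.22222)
K(W) = 5 (K(W) = 2 - (0*(4 - W) - 3) = 2 - (0 - 3) = 2 - 1*(-3) = 2 + 3 = 5)
(122 + K(X))**2 = (122 + 5)**2 = 127**2 = 16129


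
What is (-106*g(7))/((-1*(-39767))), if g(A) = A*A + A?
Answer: -848/5681 ≈ -0.14927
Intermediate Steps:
g(A) = A + A**2 (g(A) = A**2 + A = A + A**2)
(-106*g(7))/((-1*(-39767))) = (-742*(1 + 7))/((-1*(-39767))) = -742*8/39767 = -106*56*(1/39767) = -5936*1/39767 = -848/5681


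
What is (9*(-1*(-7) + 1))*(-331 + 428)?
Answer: 6984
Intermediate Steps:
(9*(-1*(-7) + 1))*(-331 + 428) = (9*(7 + 1))*97 = (9*8)*97 = 72*97 = 6984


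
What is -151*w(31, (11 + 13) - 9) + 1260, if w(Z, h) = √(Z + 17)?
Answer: 1260 - 604*√3 ≈ 213.84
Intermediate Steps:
w(Z, h) = √(17 + Z)
-151*w(31, (11 + 13) - 9) + 1260 = -151*√(17 + 31) + 1260 = -604*√3 + 1260 = 1260 - 604*√3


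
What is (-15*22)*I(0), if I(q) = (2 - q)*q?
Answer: 0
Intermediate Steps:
I(q) = q*(2 - q)
(-15*22)*I(0) = (-15*22)*(0*(2 - 1*0)) = -0*(2 + 0) = -0*2 = -330*0 = 0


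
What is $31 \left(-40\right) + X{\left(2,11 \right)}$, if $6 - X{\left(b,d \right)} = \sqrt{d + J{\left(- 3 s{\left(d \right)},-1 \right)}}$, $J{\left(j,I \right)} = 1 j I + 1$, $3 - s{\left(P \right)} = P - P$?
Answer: $-1234 - \sqrt{21} \approx -1238.6$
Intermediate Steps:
$s{\left(P \right)} = 3$ ($s{\left(P \right)} = 3 - \left(P - P\right) = 3 - 0 = 3 + 0 = 3$)
$J{\left(j,I \right)} = 1 + I j$ ($J{\left(j,I \right)} = j I + 1 = I j + 1 = 1 + I j$)
$X{\left(b,d \right)} = 6 - \sqrt{10 + d}$ ($X{\left(b,d \right)} = 6 - \sqrt{d - \left(-1 - 9\right)} = 6 - \sqrt{d + \left(1 - -9\right)} = 6 - \sqrt{d + \left(1 + 9\right)} = 6 - \sqrt{d + 10} = 6 - \sqrt{10 + d}$)
$31 \left(-40\right) + X{\left(2,11 \right)} = 31 \left(-40\right) + \left(6 - \sqrt{10 + 11}\right) = -1240 + \left(6 - \sqrt{21}\right) = -1234 - \sqrt{21}$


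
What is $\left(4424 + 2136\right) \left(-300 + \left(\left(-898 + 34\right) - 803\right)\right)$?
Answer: $-12903520$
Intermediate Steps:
$\left(4424 + 2136\right) \left(-300 + \left(\left(-898 + 34\right) - 803\right)\right) = 6560 \left(-300 - 1667\right) = 6560 \left(-1967\right) = -12903520$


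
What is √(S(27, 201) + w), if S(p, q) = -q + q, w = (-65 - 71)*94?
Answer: 4*I*√799 ≈ 113.07*I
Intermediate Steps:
w = -12784 (w = -136*94 = -12784)
S(p, q) = 0
√(S(27, 201) + w) = √(0 - 12784) = √(-12784) = 4*I*√799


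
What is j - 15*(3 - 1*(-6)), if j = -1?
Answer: -136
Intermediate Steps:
j - 15*(3 - 1*(-6)) = -1 - 15*(3 - 1*(-6)) = -1 - 15*(3 + 6) = -1 - 15*9 = -1 - 135 = -136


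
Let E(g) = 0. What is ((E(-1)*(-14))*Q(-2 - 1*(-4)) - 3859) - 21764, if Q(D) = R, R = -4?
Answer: -25623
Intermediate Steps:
Q(D) = -4
((E(-1)*(-14))*Q(-2 - 1*(-4)) - 3859) - 21764 = ((0*(-14))*(-4) - 3859) - 21764 = (0*(-4) - 3859) - 21764 = (0 - 3859) - 21764 = -3859 - 21764 = -25623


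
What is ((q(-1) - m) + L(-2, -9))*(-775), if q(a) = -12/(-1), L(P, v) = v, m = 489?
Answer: 376650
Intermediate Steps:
q(a) = 12 (q(a) = -12*(-1) = 12)
((q(-1) - m) + L(-2, -9))*(-775) = ((12 - 1*489) - 9)*(-775) = ((12 - 489) - 9)*(-775) = (-477 - 9)*(-775) = -486*(-775) = 376650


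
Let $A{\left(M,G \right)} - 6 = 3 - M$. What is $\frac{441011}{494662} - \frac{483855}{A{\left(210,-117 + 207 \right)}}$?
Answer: $\frac{79811108407}{33142354} \approx 2408.1$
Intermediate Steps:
$A{\left(M,G \right)} = 9 - M$ ($A{\left(M,G \right)} = 6 - \left(-3 + M\right) = 9 - M$)
$\frac{441011}{494662} - \frac{483855}{A{\left(210,-117 + 207 \right)}} = \frac{441011}{494662} - \frac{483855}{9 - 210} = 441011 \cdot \frac{1}{494662} - \frac{483855}{9 - 210} = \frac{441011}{494662} - \frac{483855}{-201} = \frac{441011}{494662} - - \frac{161285}{67} = \frac{441011}{494662} + \frac{161285}{67} = \frac{79811108407}{33142354}$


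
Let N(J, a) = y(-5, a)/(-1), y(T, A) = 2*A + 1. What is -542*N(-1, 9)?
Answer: 10298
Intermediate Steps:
y(T, A) = 1 + 2*A
N(J, a) = -1 - 2*a (N(J, a) = (1 + 2*a)/(-1) = (1 + 2*a)*(-1) = -1 - 2*a)
-542*N(-1, 9) = -542*(-1 - 2*9) = -542*(-1 - 18) = -542*(-19) = 10298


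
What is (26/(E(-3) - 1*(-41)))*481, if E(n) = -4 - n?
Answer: 6253/20 ≈ 312.65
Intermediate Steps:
(26/(E(-3) - 1*(-41)))*481 = (26/((-4 - 1*(-3)) - 1*(-41)))*481 = (26/((-4 + 3) + 41))*481 = (26/(-1 + 41))*481 = (26/40)*481 = (26*(1/40))*481 = (13/20)*481 = 6253/20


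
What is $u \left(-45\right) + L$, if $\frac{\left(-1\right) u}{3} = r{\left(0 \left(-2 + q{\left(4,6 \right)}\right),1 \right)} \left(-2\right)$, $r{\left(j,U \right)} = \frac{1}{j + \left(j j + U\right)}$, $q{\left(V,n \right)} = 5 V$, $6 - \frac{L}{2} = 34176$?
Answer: $-68610$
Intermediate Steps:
$L = -68340$ ($L = 12 - 68352 = -68340$)
$r{\left(j,U \right)} = \frac{1}{U + j + j^{2}}$ ($r{\left(j,U \right)} = \frac{1}{j + \left(j^{2} + U\right)} = \frac{1}{j + \left(U + j^{2}\right)} = \frac{1}{U + j + j^{2}}$)
$u = 6$ ($u = - 3 \frac{1}{1 + 0 \left(-2 + 5 \cdot 4\right) + \left(0 \left(-2 + 5 \cdot 4\right)\right)^{2}} \left(-2\right) = - 3 \frac{1}{1 + 0 \left(-2 + 20\right) + \left(0 \left(-2 + 20\right)\right)^{2}} \left(-2\right) = - 3 \frac{1}{1 + 0 \cdot 18 + \left(0 \cdot 18\right)^{2}} \left(-2\right) = - 3 \frac{1}{1 + 0 + 0^{2}} \left(-2\right) = - 3 \frac{1}{1 + 0 + 0} \left(-2\right) = - 3 \cdot 1^{-1} \left(-2\right) = - 3 \cdot 1 \left(-2\right) = \left(-3\right) \left(-2\right) = 6$)
$u \left(-45\right) + L = 6 \left(-45\right) - 68340 = -270 - 68340 = -68610$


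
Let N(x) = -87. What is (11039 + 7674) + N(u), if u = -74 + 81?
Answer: 18626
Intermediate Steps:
u = 7
(11039 + 7674) + N(u) = (11039 + 7674) - 87 = 18713 - 87 = 18626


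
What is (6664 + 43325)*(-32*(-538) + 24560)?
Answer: 2088340464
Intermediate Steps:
(6664 + 43325)*(-32*(-538) + 24560) = 49989*(17216 + 24560) = 49989*41776 = 2088340464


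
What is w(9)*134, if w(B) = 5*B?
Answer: 6030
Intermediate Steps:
w(9)*134 = (5*9)*134 = 45*134 = 6030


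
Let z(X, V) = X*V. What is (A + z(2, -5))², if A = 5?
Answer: 25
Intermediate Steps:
z(X, V) = V*X
(A + z(2, -5))² = (5 - 5*2)² = (5 - 10)² = (-5)² = 25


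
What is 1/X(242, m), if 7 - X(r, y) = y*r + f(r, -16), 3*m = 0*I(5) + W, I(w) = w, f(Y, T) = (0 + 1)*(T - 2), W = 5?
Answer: -3/1135 ≈ -0.0026432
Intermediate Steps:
f(Y, T) = -2 + T (f(Y, T) = 1*(-2 + T) = -2 + T)
m = 5/3 (m = (0*5 + 5)/3 = (0 + 5)/3 = (⅓)*5 = 5/3 ≈ 1.6667)
X(r, y) = 25 - r*y (X(r, y) = 7 - (y*r + (-2 - 16)) = 7 - (r*y - 18) = 7 - (-18 + r*y) = 7 + (18 - r*y) = 25 - r*y)
1/X(242, m) = 1/(25 - 1*242*5/3) = 1/(25 - 1210/3) = 1/(-1135/3) = -3/1135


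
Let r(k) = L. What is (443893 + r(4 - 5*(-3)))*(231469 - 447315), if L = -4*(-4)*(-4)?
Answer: -95798714334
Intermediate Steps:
L = -64 (L = 16*(-4) = -64)
r(k) = -64
(443893 + r(4 - 5*(-3)))*(231469 - 447315) = (443893 - 64)*(231469 - 447315) = 443829*(-215846) = -95798714334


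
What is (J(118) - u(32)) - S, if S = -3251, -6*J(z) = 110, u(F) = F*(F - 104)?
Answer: 16610/3 ≈ 5536.7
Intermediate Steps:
u(F) = F*(-104 + F)
J(z) = -55/3 (J(z) = -1/6*110 = -55/3)
(J(118) - u(32)) - S = (-55/3 - 32*(-104 + 32)) - 1*(-3251) = (-55/3 - 32*(-72)) + 3251 = (-55/3 - 1*(-2304)) + 3251 = (-55/3 + 2304) + 3251 = 6857/3 + 3251 = 16610/3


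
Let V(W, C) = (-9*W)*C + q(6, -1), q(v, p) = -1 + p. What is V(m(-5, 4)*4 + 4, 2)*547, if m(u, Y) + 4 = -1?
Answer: 156442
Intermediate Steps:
m(u, Y) = -5 (m(u, Y) = -4 - 1 = -5)
V(W, C) = -2 - 9*C*W (V(W, C) = (-9*W)*C + (-1 - 1) = -9*C*W - 2 = -2 - 9*C*W)
V(m(-5, 4)*4 + 4, 2)*547 = (-2 - 9*2*(-5*4 + 4))*547 = (-2 - 9*2*(-20 + 4))*547 = (-2 - 9*2*(-16))*547 = (-2 + 288)*547 = 286*547 = 156442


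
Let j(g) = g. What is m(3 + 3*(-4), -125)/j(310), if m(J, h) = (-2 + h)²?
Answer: 16129/310 ≈ 52.029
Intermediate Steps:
m(3 + 3*(-4), -125)/j(310) = (-2 - 125)²/310 = (-127)²*(1/310) = 16129*(1/310) = 16129/310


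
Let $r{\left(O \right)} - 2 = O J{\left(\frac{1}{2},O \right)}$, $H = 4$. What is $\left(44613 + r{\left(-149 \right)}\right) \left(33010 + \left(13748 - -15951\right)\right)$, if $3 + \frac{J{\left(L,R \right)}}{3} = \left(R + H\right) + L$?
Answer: $\frac{13864646355}{2} \approx 6.9323 \cdot 10^{9}$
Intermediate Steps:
$J{\left(L,R \right)} = 3 + 3 L + 3 R$ ($J{\left(L,R \right)} = -9 + 3 \left(\left(R + 4\right) + L\right) = -9 + 3 \left(\left(4 + R\right) + L\right) = -9 + 3 \left(4 + L + R\right) = -9 + \left(12 + 3 L + 3 R\right) = 3 + 3 L + 3 R$)
$r{\left(O \right)} = 2 + O \left(\frac{9}{2} + 3 O\right)$ ($r{\left(O \right)} = 2 + O \left(3 + \frac{3}{2} + 3 O\right) = 2 + O \left(\frac{9}{2} + 3 O\right)$)
$\left(44613 + r{\left(-149 \right)}\right) \left(33010 + \left(13748 - -15951\right)\right) = \left(44613 + \left(2 + \frac{3}{2} \left(-149\right) \left(3 + 2 \left(-149\right)\right)\right)\right) \left(33010 + \left(13748 - -15951\right)\right) = \left(44613 + \left(2 + \frac{3}{2} \left(-149\right) \left(3 - 298\right)\right)\right) \left(33010 + \left(13748 + 15951\right)\right) = \left(44613 + \left(2 + \frac{3}{2} \left(-149\right) \left(-295\right)\right)\right) \left(33010 + 29699\right) = \left(44613 + \left(2 + \frac{131865}{2}\right)\right) 62709 = \left(44613 + \frac{131869}{2}\right) 62709 = \frac{221095}{2} \cdot 62709 = \frac{13864646355}{2}$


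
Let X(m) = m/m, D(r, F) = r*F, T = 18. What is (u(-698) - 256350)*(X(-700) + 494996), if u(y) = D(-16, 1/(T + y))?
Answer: -10785859890756/85 ≈ -1.2689e+11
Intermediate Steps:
D(r, F) = F*r
X(m) = 1
u(y) = -16/(18 + y)
(u(-698) - 256350)*(X(-700) + 494996) = (-16/(18 - 698) - 256350)*(1 + 494996) = (-16/(-680) - 256350)*494997 = (-16*(-1/680) - 256350)*494997 = (2/85 - 256350)*494997 = -21789748/85*494997 = -10785859890756/85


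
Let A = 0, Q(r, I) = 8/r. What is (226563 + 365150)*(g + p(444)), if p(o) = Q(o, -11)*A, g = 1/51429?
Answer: 591713/51429 ≈ 11.505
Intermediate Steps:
g = 1/51429 ≈ 1.9444e-5
p(o) = 0 (p(o) = (8/o)*0 = 0)
(226563 + 365150)*(g + p(444)) = (226563 + 365150)*(1/51429 + 0) = 591713*(1/51429) = 591713/51429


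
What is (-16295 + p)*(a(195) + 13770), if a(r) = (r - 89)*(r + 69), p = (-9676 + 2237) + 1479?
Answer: -929235270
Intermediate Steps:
p = -5960 (p = -7439 + 1479 = -5960)
a(r) = (-89 + r)*(69 + r)
(-16295 + p)*(a(195) + 13770) = (-16295 - 5960)*((-6141 + 195**2 - 20*195) + 13770) = -22255*((-6141 + 38025 - 3900) + 13770) = -22255*(27984 + 13770) = -22255*41754 = -929235270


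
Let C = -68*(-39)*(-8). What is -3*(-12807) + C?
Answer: 17205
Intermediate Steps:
C = -21216 (C = 2652*(-8) = -21216)
-3*(-12807) + C = -3*(-12807) - 21216 = 38421 - 21216 = 17205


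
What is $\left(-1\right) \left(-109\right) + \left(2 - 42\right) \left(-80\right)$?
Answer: $3309$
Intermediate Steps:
$\left(-1\right) \left(-109\right) + \left(2 - 42\right) \left(-80\right) = 109 + \left(2 - 42\right) \left(-80\right) = 109 - -3200 = 109 + 3200 = 3309$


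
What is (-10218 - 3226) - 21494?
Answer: -34938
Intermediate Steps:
(-10218 - 3226) - 21494 = -13444 - 21494 = -34938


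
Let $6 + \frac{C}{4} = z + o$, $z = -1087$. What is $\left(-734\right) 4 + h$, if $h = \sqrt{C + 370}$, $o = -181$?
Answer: $-2936 + i \sqrt{4726} \approx -2936.0 + 68.746 i$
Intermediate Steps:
$C = -5096$ ($C = -24 + 4 \left(-1087 - 181\right) = -24 + 4 \left(-1268\right) = -24 - 5072 = -5096$)
$h = i \sqrt{4726}$ ($h = \sqrt{-5096 + 370} = \sqrt{-4726} = i \sqrt{4726} \approx 68.746 i$)
$\left(-734\right) 4 + h = \left(-734\right) 4 + i \sqrt{4726} = -2936 + i \sqrt{4726}$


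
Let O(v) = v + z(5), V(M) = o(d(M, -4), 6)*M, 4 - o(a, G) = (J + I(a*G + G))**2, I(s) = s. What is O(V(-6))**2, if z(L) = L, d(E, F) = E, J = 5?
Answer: 13920361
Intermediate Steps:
o(a, G) = 4 - (5 + G + G*a)**2 (o(a, G) = 4 - (5 + (a*G + G))**2 = 4 - (5 + (G*a + G))**2 = 4 - (5 + (G + G*a))**2 = 4 - (5 + G + G*a)**2)
V(M) = M*(4 - (11 + 6*M)**2) (V(M) = (4 - (5 + 6*(1 + M))**2)*M = (4 - (5 + (6 + 6*M))**2)*M = (4 - (11 + 6*M)**2)*M = M*(4 - (11 + 6*M)**2))
O(v) = 5 + v (O(v) = v + 5 = 5 + v)
O(V(-6))**2 = (5 - 1*(-6)*(-4 + (11 + 6*(-6))**2))**2 = (5 - 1*(-6)*(-4 + (11 - 36)**2))**2 = (5 - 1*(-6)*(-4 + (-25)**2))**2 = (5 - 1*(-6)*(-4 + 625))**2 = (5 - 1*(-6)*621)**2 = (5 + 3726)**2 = 3731**2 = 13920361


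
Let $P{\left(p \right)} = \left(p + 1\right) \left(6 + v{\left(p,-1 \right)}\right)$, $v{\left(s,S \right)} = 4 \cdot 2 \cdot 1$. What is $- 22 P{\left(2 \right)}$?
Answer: $-924$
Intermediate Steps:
$v{\left(s,S \right)} = 8$ ($v{\left(s,S \right)} = 8 \cdot 1 = 8$)
$P{\left(p \right)} = 14 + 14 p$ ($P{\left(p \right)} = \left(p + 1\right) \left(6 + 8\right) = \left(1 + p\right) 14 = 14 + 14 p$)
$- 22 P{\left(2 \right)} = - 22 \left(14 + 14 \cdot 2\right) = - 22 \left(14 + 28\right) = \left(-22\right) 42 = -924$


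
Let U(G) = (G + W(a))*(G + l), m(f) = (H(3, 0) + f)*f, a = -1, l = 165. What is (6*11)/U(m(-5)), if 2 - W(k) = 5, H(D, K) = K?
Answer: 3/190 ≈ 0.015789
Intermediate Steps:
W(k) = -3 (W(k) = 2 - 1*5 = 2 - 5 = -3)
m(f) = f² (m(f) = (0 + f)*f = f*f = f²)
U(G) = (-3 + G)*(165 + G) (U(G) = (G - 3)*(G + 165) = (-3 + G)*(165 + G))
(6*11)/U(m(-5)) = (6*11)/(-495 + ((-5)²)² + 162*(-5)²) = 66/(-495 + 25² + 162*25) = 66/(-495 + 625 + 4050) = 66/4180 = 66*(1/4180) = 3/190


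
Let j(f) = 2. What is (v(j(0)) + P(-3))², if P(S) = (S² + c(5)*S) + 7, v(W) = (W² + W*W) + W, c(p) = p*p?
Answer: 2401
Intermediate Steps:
c(p) = p²
v(W) = W + 2*W² (v(W) = (W² + W²) + W = 2*W² + W = W + 2*W²)
P(S) = 7 + S² + 25*S (P(S) = (S² + 5²*S) + 7 = (S² + 25*S) + 7 = 7 + S² + 25*S)
(v(j(0)) + P(-3))² = (2*(1 + 2*2) + (7 + (-3)² + 25*(-3)))² = (2*(1 + 4) + (7 + 9 - 75))² = (2*5 - 59)² = (10 - 59)² = (-49)² = 2401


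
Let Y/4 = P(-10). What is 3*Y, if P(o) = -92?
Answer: -1104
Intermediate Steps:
Y = -368 (Y = 4*(-92) = -368)
3*Y = 3*(-368) = -1104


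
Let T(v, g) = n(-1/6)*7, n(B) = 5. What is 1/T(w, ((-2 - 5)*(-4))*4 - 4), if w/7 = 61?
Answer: 1/35 ≈ 0.028571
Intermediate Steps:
w = 427 (w = 7*61 = 427)
T(v, g) = 35 (T(v, g) = 5*7 = 35)
1/T(w, ((-2 - 5)*(-4))*4 - 4) = 1/35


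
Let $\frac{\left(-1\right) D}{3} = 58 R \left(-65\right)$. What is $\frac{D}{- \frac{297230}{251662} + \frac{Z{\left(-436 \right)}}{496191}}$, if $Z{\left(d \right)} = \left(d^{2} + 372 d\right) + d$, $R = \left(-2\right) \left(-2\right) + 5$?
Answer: $- \frac{2118460595833530}{23428366519} \approx -90423.0$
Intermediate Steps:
$R = 9$ ($R = 4 + 5 = 9$)
$D = 101790$ ($D = - 3 \cdot 58 \cdot 9 \left(-65\right) = - 3 \cdot 522 \left(-65\right) = \left(-3\right) \left(-33930\right) = 101790$)
$Z{\left(d \right)} = d^{2} + 373 d$
$\frac{D}{- \frac{297230}{251662} + \frac{Z{\left(-436 \right)}}{496191}} = \frac{101790}{- \frac{297230}{251662} + \frac{\left(-436\right) \left(373 - 436\right)}{496191}} = \frac{101790}{\left(-297230\right) \frac{1}{251662} + \left(-436\right) \left(-63\right) \frac{1}{496191}} = \frac{101790}{- \frac{148615}{125831} + 27468 \cdot \frac{1}{496191}} = \frac{101790}{- \frac{148615}{125831} + \frac{9156}{165397}} = \frac{101790}{- \frac{23428366519}{20812069907}} = 101790 \left(- \frac{20812069907}{23428366519}\right) = - \frac{2118460595833530}{23428366519}$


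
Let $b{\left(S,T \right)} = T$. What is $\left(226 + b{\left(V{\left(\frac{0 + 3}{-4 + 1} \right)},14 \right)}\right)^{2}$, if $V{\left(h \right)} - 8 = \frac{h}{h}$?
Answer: $57600$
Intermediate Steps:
$V{\left(h \right)} = 9$ ($V{\left(h \right)} = 8 + \frac{h}{h} = 8 + 1 = 9$)
$\left(226 + b{\left(V{\left(\frac{0 + 3}{-4 + 1} \right)},14 \right)}\right)^{2} = \left(226 + 14\right)^{2} = 240^{2} = 57600$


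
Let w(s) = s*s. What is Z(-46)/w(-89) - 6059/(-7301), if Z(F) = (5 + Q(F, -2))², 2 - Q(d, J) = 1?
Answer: 48256175/57831221 ≈ 0.83443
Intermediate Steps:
Q(d, J) = 1 (Q(d, J) = 2 - 1*1 = 2 - 1 = 1)
w(s) = s²
Z(F) = 36 (Z(F) = (5 + 1)² = 6² = 36)
Z(-46)/w(-89) - 6059/(-7301) = 36/((-89)²) - 6059/(-7301) = 36/7921 - 6059*(-1/7301) = 36*(1/7921) + 6059/7301 = 36/7921 + 6059/7301 = 48256175/57831221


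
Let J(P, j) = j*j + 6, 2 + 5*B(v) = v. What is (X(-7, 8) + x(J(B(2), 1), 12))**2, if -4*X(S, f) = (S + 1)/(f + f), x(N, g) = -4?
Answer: 15625/1024 ≈ 15.259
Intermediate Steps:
B(v) = -2/5 + v/5
J(P, j) = 6 + j**2 (J(P, j) = j**2 + 6 = 6 + j**2)
X(S, f) = -(1 + S)/(8*f) (X(S, f) = -(S + 1)/(4*(f + f)) = -(1 + S)/(4*(2*f)) = -(1 + S)*1/(2*f)/4 = -(1 + S)/(8*f))
(X(-7, 8) + x(J(B(2), 1), 12))**2 = ((1/8)*(-1 - 1*(-7))/8 - 4)**2 = ((1/8)*(1/8)*(-1 + 7) - 4)**2 = ((1/8)*(1/8)*6 - 4)**2 = (3/32 - 4)**2 = (-125/32)**2 = 15625/1024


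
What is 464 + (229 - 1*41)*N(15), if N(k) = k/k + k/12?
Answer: 887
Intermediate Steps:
N(k) = 1 + k/12 (N(k) = 1 + k*(1/12) = 1 + k/12)
464 + (229 - 1*41)*N(15) = 464 + (229 - 1*41)*(1 + (1/12)*15) = 464 + (229 - 41)*(1 + 5/4) = 464 + 188*(9/4) = 464 + 423 = 887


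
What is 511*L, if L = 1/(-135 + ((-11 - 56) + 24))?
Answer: -511/178 ≈ -2.8708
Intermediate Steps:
L = -1/178 (L = 1/(-135 + (-67 + 24)) = 1/(-135 - 43) = 1/(-178) = -1/178 ≈ -0.0056180)
511*L = 511*(-1/178) = -511/178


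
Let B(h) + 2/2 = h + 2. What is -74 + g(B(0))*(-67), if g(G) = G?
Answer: -141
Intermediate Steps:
B(h) = 1 + h (B(h) = -1 + (h + 2) = -1 + (2 + h) = 1 + h)
-74 + g(B(0))*(-67) = -74 + (1 + 0)*(-67) = -74 + 1*(-67) = -74 - 67 = -141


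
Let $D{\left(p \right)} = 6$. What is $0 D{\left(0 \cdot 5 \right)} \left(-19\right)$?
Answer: $0$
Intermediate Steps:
$0 D{\left(0 \cdot 5 \right)} \left(-19\right) = 0 \cdot 6 \left(-19\right) = 0 \left(-19\right) = 0$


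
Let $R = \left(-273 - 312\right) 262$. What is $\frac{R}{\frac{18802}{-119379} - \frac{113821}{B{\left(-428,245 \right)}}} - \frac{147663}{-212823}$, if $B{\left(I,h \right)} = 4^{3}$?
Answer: $\frac{27914113499046849}{321340040396089} \approx 86.868$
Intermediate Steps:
$B{\left(I,h \right)} = 64$
$R = -153270$ ($R = \left(-585\right) 262 = -153270$)
$\frac{R}{\frac{18802}{-119379} - \frac{113821}{B{\left(-428,245 \right)}}} - \frac{147663}{-212823} = - \frac{153270}{\frac{18802}{-119379} - \frac{113821}{64}} - \frac{147663}{-212823} = - \frac{153270}{18802 \left(- \frac{1}{119379}\right) - \frac{113821}{64}} - - \frac{16407}{23647} = - \frac{153270}{- \frac{18802}{119379} - \frac{113821}{64}} + \frac{16407}{23647} = - \frac{153270}{- \frac{13589040487}{7640256}} + \frac{16407}{23647} = \left(-153270\right) \left(- \frac{7640256}{13589040487}\right) + \frac{16407}{23647} = \frac{1171022037120}{13589040487} + \frac{16407}{23647} = \frac{27914113499046849}{321340040396089}$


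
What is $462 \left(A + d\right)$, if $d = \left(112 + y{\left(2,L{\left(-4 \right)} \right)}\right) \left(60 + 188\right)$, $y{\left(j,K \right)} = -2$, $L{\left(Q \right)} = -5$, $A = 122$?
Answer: $12659724$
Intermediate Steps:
$d = 27280$ ($d = \left(112 - 2\right) \left(60 + 188\right) = 110 \cdot 248 = 27280$)
$462 \left(A + d\right) = 462 \left(122 + 27280\right) = 462 \cdot 27402 = 12659724$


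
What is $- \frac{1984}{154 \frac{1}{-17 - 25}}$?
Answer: $\frac{5952}{11} \approx 541.09$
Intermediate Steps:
$- \frac{1984}{154 \frac{1}{-17 - 25}} = - \frac{1984}{154 \frac{1}{-42}} = - \frac{1984}{154 \left(- \frac{1}{42}\right)} = - \frac{1984}{- \frac{11}{3}} = \left(-1984\right) \left(- \frac{3}{11}\right) = \frac{5952}{11}$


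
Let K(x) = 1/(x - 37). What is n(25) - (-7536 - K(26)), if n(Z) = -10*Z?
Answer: 80145/11 ≈ 7285.9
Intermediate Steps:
K(x) = 1/(-37 + x)
n(25) - (-7536 - K(26)) = -10*25 - (-7536 - 1/(-37 + 26)) = -250 - (-7536 - 1/(-11)) = -250 - (-7536 - 1*(-1/11)) = -250 - (-7536 + 1/11) = -250 - 1*(-82895/11) = -250 + 82895/11 = 80145/11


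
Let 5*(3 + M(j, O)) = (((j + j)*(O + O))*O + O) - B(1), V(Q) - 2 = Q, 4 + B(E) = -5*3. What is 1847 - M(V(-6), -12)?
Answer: 11547/5 ≈ 2309.4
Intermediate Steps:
B(E) = -19 (B(E) = -4 - 5*3 = -4 - 15 = -19)
V(Q) = 2 + Q
M(j, O) = 4/5 + O/5 + 4*j*O**2/5 (M(j, O) = -3 + ((((j + j)*(O + O))*O + O) - 1*(-19))/5 = -3 + ((((2*j)*(2*O))*O + O) + 19)/5 = -3 + (((4*O*j)*O + O) + 19)/5 = -3 + ((4*j*O**2 + O) + 19)/5 = -3 + ((O + 4*j*O**2) + 19)/5 = -3 + (19 + O + 4*j*O**2)/5 = -3 + (19/5 + O/5 + 4*j*O**2/5) = 4/5 + O/5 + 4*j*O**2/5)
1847 - M(V(-6), -12) = 1847 - (4/5 + (1/5)*(-12) + (4/5)*(2 - 6)*(-12)**2) = 1847 - (4/5 - 12/5 + (4/5)*(-4)*144) = 1847 - (4/5 - 12/5 - 2304/5) = 1847 - 1*(-2312/5) = 1847 + 2312/5 = 11547/5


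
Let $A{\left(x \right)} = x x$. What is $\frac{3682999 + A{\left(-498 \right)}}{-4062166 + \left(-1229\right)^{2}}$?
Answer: $- \frac{3931003}{2551725} \approx -1.5405$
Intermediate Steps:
$A{\left(x \right)} = x^{2}$
$\frac{3682999 + A{\left(-498 \right)}}{-4062166 + \left(-1229\right)^{2}} = \frac{3682999 + \left(-498\right)^{2}}{-4062166 + \left(-1229\right)^{2}} = \frac{3682999 + 248004}{-4062166 + 1510441} = \frac{3931003}{-2551725} = 3931003 \left(- \frac{1}{2551725}\right) = - \frac{3931003}{2551725}$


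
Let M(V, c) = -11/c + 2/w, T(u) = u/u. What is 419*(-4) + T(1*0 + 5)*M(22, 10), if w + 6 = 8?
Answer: -16761/10 ≈ -1676.1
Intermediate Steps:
w = 2 (w = -6 + 8 = 2)
T(u) = 1
M(V, c) = 1 - 11/c (M(V, c) = -11/c + 2/2 = -11/c + 2*(1/2) = -11/c + 1 = 1 - 11/c)
419*(-4) + T(1*0 + 5)*M(22, 10) = 419*(-4) + 1*((-11 + 10)/10) = -1676 + 1*((1/10)*(-1)) = -1676 + 1*(-1/10) = -1676 - 1/10 = -16761/10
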